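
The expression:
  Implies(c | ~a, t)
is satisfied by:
  {a: True, t: True, c: False}
  {t: True, c: False, a: False}
  {a: True, t: True, c: True}
  {t: True, c: True, a: False}
  {a: True, c: False, t: False}


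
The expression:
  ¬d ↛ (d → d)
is never true.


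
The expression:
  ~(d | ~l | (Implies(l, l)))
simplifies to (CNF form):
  False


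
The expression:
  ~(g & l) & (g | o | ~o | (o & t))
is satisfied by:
  {l: False, g: False}
  {g: True, l: False}
  {l: True, g: False}


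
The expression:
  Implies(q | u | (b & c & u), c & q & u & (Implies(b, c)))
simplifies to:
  (c | ~u) & (q | ~u) & (u | ~q)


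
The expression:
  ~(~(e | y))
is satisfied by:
  {y: True, e: True}
  {y: True, e: False}
  {e: True, y: False}


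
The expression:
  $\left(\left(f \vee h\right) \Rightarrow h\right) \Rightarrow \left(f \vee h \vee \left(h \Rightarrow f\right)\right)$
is always true.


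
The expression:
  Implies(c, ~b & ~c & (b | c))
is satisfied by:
  {c: False}


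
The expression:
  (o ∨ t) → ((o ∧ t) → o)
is always true.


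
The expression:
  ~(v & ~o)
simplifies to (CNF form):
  o | ~v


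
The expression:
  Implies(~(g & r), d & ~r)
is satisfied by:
  {d: True, g: True, r: False}
  {d: True, g: False, r: False}
  {r: True, d: True, g: True}
  {r: True, g: True, d: False}


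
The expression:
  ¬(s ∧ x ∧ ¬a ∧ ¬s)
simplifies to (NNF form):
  True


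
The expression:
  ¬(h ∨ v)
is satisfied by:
  {v: False, h: False}


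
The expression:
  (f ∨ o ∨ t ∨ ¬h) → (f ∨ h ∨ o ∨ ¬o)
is always true.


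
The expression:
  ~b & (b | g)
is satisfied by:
  {g: True, b: False}


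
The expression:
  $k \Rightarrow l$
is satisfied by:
  {l: True, k: False}
  {k: False, l: False}
  {k: True, l: True}


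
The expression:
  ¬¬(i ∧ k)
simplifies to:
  i ∧ k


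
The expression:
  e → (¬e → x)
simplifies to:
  True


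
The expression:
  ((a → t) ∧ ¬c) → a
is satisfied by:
  {a: True, c: True}
  {a: True, c: False}
  {c: True, a: False}


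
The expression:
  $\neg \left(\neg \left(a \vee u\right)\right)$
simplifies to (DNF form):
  $a \vee u$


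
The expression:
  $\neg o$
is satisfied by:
  {o: False}


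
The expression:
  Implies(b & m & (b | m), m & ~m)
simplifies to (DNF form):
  ~b | ~m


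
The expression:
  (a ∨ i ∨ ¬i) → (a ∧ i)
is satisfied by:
  {a: True, i: True}


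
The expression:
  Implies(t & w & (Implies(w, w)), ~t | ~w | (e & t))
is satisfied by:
  {e: True, w: False, t: False}
  {w: False, t: False, e: False}
  {t: True, e: True, w: False}
  {t: True, w: False, e: False}
  {e: True, w: True, t: False}
  {w: True, e: False, t: False}
  {t: True, w: True, e: True}


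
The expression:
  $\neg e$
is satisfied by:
  {e: False}


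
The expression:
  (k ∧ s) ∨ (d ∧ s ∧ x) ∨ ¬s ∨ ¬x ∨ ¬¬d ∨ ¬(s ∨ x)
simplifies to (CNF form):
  d ∨ k ∨ ¬s ∨ ¬x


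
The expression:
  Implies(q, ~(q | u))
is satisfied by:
  {q: False}


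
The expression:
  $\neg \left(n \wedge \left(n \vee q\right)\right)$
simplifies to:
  $\neg n$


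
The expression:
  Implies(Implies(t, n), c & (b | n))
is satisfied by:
  {b: True, t: True, c: True, n: False}
  {b: True, c: True, t: False, n: False}
  {t: True, c: True, b: False, n: False}
  {n: True, b: True, c: True, t: True}
  {n: True, b: True, c: True, t: False}
  {n: True, c: True, t: True, b: False}
  {n: True, c: True, b: False, t: False}
  {b: True, t: True, n: False, c: False}
  {t: True, n: False, c: False, b: False}


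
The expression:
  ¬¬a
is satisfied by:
  {a: True}


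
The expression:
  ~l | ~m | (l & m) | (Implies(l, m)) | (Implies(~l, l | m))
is always true.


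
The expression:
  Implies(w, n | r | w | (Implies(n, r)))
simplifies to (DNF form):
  True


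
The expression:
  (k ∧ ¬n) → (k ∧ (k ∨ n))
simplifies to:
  True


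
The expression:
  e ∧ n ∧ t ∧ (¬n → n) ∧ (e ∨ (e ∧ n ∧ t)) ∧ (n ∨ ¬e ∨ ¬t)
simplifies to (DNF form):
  e ∧ n ∧ t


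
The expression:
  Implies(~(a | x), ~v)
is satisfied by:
  {a: True, x: True, v: False}
  {a: True, v: False, x: False}
  {x: True, v: False, a: False}
  {x: False, v: False, a: False}
  {a: True, x: True, v: True}
  {a: True, v: True, x: False}
  {x: True, v: True, a: False}


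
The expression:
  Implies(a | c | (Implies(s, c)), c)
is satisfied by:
  {c: True, s: True, a: False}
  {c: True, a: False, s: False}
  {c: True, s: True, a: True}
  {c: True, a: True, s: False}
  {s: True, a: False, c: False}


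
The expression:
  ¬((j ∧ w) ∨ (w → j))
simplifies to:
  w ∧ ¬j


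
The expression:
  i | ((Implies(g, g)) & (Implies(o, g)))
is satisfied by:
  {i: True, g: True, o: False}
  {i: True, o: False, g: False}
  {g: True, o: False, i: False}
  {g: False, o: False, i: False}
  {i: True, g: True, o: True}
  {i: True, o: True, g: False}
  {g: True, o: True, i: False}


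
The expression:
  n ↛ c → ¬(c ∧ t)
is always true.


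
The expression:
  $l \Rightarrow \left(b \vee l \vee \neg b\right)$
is always true.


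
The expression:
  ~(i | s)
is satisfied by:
  {i: False, s: False}


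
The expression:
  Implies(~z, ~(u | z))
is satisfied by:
  {z: True, u: False}
  {u: False, z: False}
  {u: True, z: True}


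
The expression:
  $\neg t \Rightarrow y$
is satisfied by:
  {y: True, t: True}
  {y: True, t: False}
  {t: True, y: False}


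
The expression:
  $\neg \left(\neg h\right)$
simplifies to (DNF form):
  $h$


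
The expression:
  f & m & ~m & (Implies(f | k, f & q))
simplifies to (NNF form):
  False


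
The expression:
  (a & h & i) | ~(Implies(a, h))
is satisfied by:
  {a: True, i: True, h: False}
  {a: True, h: False, i: False}
  {a: True, i: True, h: True}


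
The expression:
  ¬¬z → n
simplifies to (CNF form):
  n ∨ ¬z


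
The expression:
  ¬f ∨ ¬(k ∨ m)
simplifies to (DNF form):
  (¬k ∧ ¬m) ∨ ¬f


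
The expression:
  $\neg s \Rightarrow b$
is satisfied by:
  {b: True, s: True}
  {b: True, s: False}
  {s: True, b: False}


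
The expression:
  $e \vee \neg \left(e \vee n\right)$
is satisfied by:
  {e: True, n: False}
  {n: False, e: False}
  {n: True, e: True}


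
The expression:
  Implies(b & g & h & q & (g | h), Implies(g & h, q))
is always true.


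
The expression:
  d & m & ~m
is never true.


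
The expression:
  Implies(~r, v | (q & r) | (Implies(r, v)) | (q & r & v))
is always true.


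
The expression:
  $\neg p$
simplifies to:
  $\neg p$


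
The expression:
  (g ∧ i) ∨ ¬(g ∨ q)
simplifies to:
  (g ∧ i) ∨ (¬g ∧ ¬q)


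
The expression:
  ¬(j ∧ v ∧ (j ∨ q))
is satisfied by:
  {v: False, j: False}
  {j: True, v: False}
  {v: True, j: False}


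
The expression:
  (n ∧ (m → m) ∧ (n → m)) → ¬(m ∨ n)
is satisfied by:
  {m: False, n: False}
  {n: True, m: False}
  {m: True, n: False}


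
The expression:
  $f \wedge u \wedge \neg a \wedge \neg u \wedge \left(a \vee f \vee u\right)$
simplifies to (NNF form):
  $\text{False}$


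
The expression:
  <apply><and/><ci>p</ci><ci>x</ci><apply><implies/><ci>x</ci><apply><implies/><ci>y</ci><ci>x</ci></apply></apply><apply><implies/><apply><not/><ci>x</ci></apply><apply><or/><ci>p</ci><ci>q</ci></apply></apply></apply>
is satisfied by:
  {p: True, x: True}


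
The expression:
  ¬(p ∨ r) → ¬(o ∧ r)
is always true.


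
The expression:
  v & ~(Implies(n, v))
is never true.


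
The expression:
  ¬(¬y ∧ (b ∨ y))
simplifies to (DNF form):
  y ∨ ¬b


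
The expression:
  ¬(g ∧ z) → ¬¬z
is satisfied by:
  {z: True}


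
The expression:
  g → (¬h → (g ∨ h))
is always true.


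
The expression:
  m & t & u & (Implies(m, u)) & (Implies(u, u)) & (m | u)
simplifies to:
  m & t & u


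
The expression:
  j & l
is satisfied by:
  {j: True, l: True}


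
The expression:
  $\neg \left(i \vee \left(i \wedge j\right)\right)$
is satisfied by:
  {i: False}


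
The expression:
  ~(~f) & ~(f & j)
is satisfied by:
  {f: True, j: False}


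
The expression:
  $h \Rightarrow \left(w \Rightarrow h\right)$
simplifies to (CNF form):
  $\text{True}$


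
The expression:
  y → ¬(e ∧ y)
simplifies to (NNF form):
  ¬e ∨ ¬y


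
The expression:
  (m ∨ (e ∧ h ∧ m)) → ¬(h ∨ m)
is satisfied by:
  {m: False}


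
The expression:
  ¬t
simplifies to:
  ¬t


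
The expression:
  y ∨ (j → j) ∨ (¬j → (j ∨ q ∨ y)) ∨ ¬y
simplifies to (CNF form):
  True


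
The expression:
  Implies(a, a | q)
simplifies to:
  True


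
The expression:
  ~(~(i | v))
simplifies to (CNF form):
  i | v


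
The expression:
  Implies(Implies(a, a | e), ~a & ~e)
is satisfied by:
  {e: False, a: False}


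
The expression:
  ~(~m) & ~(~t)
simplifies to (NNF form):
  m & t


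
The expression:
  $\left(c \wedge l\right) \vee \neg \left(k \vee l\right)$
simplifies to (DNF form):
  $\left(c \wedge l\right) \vee \left(\neg k \wedge \neg l\right)$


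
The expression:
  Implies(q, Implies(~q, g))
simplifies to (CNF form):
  True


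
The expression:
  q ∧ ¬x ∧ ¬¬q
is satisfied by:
  {q: True, x: False}


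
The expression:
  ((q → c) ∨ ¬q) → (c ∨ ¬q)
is always true.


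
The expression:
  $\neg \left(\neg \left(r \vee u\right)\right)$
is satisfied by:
  {r: True, u: True}
  {r: True, u: False}
  {u: True, r: False}


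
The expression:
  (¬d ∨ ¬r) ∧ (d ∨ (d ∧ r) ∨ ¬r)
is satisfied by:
  {r: False}


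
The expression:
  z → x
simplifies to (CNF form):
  x ∨ ¬z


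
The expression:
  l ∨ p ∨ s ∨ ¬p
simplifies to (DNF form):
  True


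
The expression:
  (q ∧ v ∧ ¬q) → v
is always true.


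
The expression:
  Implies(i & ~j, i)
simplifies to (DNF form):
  True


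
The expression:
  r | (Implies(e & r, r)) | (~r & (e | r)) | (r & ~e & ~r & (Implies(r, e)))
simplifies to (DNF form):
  True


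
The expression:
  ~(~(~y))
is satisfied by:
  {y: False}


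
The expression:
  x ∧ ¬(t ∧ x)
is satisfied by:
  {x: True, t: False}


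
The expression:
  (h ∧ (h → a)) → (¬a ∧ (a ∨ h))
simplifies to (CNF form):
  ¬a ∨ ¬h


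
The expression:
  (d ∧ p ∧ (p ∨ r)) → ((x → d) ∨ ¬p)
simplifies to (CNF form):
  True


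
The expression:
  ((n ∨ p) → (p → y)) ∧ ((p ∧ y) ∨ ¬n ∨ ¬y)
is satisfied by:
  {p: False, n: False, y: False}
  {y: True, p: False, n: False}
  {n: True, p: False, y: False}
  {y: True, p: True, n: False}
  {y: True, n: True, p: True}


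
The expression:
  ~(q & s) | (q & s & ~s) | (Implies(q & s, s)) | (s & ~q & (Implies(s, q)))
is always true.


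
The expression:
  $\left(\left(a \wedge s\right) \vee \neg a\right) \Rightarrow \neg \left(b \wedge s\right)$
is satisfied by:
  {s: False, b: False}
  {b: True, s: False}
  {s: True, b: False}


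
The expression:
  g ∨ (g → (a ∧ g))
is always true.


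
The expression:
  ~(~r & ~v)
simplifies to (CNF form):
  r | v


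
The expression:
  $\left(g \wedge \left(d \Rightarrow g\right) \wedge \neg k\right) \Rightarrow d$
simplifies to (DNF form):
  $d \vee k \vee \neg g$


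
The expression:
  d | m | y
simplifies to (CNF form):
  d | m | y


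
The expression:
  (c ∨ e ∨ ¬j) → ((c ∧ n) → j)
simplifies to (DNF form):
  j ∨ ¬c ∨ ¬n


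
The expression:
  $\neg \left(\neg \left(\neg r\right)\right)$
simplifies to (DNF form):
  $\neg r$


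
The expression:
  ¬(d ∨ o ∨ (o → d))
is never true.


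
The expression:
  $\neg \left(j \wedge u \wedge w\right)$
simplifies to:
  $\neg j \vee \neg u \vee \neg w$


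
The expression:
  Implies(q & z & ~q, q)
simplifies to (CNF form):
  True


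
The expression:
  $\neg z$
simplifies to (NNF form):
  $\neg z$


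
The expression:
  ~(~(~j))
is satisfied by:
  {j: False}


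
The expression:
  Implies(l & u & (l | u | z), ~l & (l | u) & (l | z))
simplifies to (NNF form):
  ~l | ~u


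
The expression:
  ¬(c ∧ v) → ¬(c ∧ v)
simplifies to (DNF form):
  True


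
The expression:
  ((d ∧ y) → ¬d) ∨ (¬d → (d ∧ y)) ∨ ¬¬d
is always true.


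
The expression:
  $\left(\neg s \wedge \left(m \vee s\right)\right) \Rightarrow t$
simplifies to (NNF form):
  $s \vee t \vee \neg m$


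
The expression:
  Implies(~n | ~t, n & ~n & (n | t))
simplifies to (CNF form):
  n & t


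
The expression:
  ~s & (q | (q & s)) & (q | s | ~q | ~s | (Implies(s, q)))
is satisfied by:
  {q: True, s: False}


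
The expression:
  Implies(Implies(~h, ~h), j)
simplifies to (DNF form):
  j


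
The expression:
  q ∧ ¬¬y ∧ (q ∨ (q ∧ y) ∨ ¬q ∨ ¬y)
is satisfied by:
  {y: True, q: True}


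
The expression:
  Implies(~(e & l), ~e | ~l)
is always true.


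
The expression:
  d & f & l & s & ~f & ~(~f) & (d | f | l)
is never true.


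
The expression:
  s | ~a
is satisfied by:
  {s: True, a: False}
  {a: False, s: False}
  {a: True, s: True}


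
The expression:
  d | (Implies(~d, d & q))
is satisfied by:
  {d: True}


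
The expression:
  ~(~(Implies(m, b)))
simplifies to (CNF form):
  b | ~m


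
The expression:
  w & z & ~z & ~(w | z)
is never true.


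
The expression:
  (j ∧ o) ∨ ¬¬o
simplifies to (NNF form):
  o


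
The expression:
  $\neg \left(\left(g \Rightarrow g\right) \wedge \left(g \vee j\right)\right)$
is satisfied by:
  {g: False, j: False}


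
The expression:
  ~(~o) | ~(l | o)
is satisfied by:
  {o: True, l: False}
  {l: False, o: False}
  {l: True, o: True}


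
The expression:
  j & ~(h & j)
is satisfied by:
  {j: True, h: False}


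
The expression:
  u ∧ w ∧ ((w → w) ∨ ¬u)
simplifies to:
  u ∧ w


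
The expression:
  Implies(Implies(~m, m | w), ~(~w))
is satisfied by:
  {w: True, m: False}
  {m: False, w: False}
  {m: True, w: True}


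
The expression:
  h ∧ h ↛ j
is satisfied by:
  {h: True, j: False}


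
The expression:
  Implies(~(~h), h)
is always true.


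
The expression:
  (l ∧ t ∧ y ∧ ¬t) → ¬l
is always true.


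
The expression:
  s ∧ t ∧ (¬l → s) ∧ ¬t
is never true.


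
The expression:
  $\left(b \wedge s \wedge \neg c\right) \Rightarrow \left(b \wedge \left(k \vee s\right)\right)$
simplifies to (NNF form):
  $\text{True}$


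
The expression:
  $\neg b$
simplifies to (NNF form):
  $\neg b$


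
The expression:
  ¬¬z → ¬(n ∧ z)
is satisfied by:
  {z: False, n: False}
  {n: True, z: False}
  {z: True, n: False}


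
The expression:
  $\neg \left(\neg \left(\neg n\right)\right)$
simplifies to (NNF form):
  $\neg n$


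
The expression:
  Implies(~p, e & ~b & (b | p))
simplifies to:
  p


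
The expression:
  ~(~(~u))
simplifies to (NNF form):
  ~u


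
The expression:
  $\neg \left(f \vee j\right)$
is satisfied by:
  {f: False, j: False}


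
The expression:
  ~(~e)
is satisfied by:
  {e: True}


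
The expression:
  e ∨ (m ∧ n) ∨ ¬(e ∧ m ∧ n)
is always true.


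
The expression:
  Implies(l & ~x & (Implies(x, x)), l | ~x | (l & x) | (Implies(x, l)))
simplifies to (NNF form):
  True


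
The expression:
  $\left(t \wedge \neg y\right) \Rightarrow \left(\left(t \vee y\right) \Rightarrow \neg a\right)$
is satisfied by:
  {y: True, t: False, a: False}
  {t: False, a: False, y: False}
  {y: True, a: True, t: False}
  {a: True, t: False, y: False}
  {y: True, t: True, a: False}
  {t: True, y: False, a: False}
  {y: True, a: True, t: True}


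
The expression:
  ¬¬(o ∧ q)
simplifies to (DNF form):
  o ∧ q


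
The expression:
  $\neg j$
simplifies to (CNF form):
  $\neg j$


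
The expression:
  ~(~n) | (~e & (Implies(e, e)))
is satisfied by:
  {n: True, e: False}
  {e: False, n: False}
  {e: True, n: True}


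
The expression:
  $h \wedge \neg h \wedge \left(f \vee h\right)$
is never true.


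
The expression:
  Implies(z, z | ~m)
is always true.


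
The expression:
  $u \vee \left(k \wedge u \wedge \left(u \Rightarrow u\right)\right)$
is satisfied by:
  {u: True}


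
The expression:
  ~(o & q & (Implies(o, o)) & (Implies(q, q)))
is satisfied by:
  {o: False, q: False}
  {q: True, o: False}
  {o: True, q: False}


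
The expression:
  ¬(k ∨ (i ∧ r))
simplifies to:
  ¬k ∧ (¬i ∨ ¬r)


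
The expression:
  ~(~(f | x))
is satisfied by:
  {x: True, f: True}
  {x: True, f: False}
  {f: True, x: False}


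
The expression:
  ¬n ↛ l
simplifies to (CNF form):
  l ∨ ¬n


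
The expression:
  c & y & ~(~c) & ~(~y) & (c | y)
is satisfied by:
  {c: True, y: True}


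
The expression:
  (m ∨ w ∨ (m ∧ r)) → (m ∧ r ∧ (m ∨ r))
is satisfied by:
  {r: True, w: False, m: False}
  {r: False, w: False, m: False}
  {m: True, r: True, w: False}
  {m: True, w: True, r: True}


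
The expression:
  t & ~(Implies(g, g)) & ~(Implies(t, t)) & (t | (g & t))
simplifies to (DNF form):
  False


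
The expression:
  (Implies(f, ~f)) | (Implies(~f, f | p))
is always true.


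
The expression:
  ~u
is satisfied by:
  {u: False}


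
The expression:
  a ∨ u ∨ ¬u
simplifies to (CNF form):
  True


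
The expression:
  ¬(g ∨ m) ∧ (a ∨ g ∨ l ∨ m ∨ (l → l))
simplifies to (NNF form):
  ¬g ∧ ¬m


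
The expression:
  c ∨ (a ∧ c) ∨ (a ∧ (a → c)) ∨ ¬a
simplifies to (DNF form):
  c ∨ ¬a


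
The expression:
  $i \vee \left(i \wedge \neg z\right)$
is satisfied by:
  {i: True}


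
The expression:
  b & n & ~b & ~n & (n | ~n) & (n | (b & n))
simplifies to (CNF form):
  False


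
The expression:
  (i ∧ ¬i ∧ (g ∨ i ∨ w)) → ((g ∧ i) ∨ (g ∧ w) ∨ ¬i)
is always true.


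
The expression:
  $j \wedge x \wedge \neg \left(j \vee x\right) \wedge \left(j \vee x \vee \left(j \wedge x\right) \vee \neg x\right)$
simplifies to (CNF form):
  $\text{False}$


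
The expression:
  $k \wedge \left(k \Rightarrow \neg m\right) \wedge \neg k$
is never true.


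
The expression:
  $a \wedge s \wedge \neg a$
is never true.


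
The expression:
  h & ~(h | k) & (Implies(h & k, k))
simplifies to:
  False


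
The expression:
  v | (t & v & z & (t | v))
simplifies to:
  v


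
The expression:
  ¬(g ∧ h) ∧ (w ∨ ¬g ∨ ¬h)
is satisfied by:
  {h: False, g: False}
  {g: True, h: False}
  {h: True, g: False}


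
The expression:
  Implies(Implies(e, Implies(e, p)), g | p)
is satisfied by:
  {p: True, g: True, e: True}
  {p: True, g: True, e: False}
  {p: True, e: True, g: False}
  {p: True, e: False, g: False}
  {g: True, e: True, p: False}
  {g: True, e: False, p: False}
  {e: True, g: False, p: False}


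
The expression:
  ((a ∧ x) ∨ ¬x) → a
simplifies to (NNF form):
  a ∨ x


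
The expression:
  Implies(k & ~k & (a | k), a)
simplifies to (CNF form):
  True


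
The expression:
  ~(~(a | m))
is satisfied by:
  {a: True, m: True}
  {a: True, m: False}
  {m: True, a: False}


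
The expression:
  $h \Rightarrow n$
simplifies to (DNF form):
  $n \vee \neg h$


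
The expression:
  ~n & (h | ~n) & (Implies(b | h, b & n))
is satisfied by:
  {n: False, h: False, b: False}


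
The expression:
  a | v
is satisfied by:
  {a: True, v: True}
  {a: True, v: False}
  {v: True, a: False}


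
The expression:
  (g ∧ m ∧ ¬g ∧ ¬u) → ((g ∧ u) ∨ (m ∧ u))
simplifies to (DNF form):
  True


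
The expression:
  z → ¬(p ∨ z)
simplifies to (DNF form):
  ¬z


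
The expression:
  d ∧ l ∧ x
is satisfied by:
  {d: True, x: True, l: True}


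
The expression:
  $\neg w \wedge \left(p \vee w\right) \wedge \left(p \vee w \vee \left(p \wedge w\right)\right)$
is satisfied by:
  {p: True, w: False}


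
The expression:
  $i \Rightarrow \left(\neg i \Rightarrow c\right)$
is always true.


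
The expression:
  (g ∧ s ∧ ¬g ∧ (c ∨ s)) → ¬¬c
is always true.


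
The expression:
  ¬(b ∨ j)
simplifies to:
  ¬b ∧ ¬j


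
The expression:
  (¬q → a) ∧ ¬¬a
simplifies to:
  a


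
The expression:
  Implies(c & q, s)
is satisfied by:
  {s: True, q: False, c: False}
  {s: False, q: False, c: False}
  {c: True, s: True, q: False}
  {c: True, s: False, q: False}
  {q: True, s: True, c: False}
  {q: True, s: False, c: False}
  {q: True, c: True, s: True}


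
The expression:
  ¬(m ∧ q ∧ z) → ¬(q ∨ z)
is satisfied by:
  {m: True, z: False, q: False}
  {m: False, z: False, q: False}
  {z: True, q: True, m: True}


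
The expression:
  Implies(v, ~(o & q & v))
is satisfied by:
  {o: False, v: False, q: False}
  {q: True, o: False, v: False}
  {v: True, o: False, q: False}
  {q: True, v: True, o: False}
  {o: True, q: False, v: False}
  {q: True, o: True, v: False}
  {v: True, o: True, q: False}


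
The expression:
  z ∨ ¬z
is always true.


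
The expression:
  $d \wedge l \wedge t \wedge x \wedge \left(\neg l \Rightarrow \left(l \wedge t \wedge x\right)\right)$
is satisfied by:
  {t: True, d: True, x: True, l: True}


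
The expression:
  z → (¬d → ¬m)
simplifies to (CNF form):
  d ∨ ¬m ∨ ¬z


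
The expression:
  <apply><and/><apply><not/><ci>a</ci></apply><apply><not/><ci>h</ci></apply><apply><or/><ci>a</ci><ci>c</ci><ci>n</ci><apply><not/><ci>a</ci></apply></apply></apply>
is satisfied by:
  {h: False, a: False}


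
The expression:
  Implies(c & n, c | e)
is always true.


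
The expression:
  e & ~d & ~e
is never true.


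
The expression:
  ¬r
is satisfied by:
  {r: False}


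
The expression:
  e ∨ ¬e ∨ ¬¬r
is always true.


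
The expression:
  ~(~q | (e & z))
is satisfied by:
  {q: True, e: False, z: False}
  {z: True, q: True, e: False}
  {e: True, q: True, z: False}


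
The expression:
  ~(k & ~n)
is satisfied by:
  {n: True, k: False}
  {k: False, n: False}
  {k: True, n: True}


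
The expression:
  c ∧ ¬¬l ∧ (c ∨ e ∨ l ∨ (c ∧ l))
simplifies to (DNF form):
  c ∧ l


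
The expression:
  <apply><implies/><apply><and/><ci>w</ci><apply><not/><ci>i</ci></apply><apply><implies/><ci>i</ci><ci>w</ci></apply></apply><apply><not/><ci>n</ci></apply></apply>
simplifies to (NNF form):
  <apply><or/><ci>i</ci><apply><not/><ci>n</ci></apply><apply><not/><ci>w</ci></apply></apply>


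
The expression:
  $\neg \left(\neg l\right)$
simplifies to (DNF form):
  $l$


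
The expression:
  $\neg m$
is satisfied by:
  {m: False}


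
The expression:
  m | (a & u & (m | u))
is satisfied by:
  {a: True, m: True, u: True}
  {a: True, m: True, u: False}
  {m: True, u: True, a: False}
  {m: True, u: False, a: False}
  {a: True, u: True, m: False}


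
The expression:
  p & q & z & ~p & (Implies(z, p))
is never true.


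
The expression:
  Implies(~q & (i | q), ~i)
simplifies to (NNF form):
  q | ~i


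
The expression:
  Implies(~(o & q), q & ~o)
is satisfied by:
  {q: True}


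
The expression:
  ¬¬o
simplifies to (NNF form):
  o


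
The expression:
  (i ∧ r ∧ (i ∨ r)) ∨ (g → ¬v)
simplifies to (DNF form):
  (i ∧ r) ∨ ¬g ∨ ¬v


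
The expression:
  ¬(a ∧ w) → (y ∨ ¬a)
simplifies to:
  w ∨ y ∨ ¬a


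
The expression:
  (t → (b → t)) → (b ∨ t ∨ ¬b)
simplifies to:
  True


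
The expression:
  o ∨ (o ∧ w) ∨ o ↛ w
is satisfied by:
  {o: True}


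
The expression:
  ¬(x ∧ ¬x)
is always true.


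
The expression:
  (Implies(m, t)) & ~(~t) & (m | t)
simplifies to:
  t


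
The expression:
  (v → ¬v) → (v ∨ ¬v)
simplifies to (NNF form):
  True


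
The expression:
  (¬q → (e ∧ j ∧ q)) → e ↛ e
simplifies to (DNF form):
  ¬q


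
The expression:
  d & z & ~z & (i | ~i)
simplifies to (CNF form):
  False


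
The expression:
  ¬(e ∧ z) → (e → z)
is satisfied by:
  {z: True, e: False}
  {e: False, z: False}
  {e: True, z: True}


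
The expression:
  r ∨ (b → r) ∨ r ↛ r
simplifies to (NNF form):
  r ∨ ¬b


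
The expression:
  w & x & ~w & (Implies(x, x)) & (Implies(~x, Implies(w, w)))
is never true.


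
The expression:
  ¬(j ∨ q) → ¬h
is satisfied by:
  {q: True, j: True, h: False}
  {q: True, j: False, h: False}
  {j: True, q: False, h: False}
  {q: False, j: False, h: False}
  {h: True, q: True, j: True}
  {h: True, q: True, j: False}
  {h: True, j: True, q: False}


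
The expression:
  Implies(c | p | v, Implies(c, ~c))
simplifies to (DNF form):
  ~c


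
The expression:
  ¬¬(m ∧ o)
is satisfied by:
  {m: True, o: True}


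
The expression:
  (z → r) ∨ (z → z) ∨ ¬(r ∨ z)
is always true.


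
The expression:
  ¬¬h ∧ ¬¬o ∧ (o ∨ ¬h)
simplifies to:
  h ∧ o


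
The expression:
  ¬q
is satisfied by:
  {q: False}


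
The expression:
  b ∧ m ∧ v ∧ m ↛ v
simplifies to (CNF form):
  False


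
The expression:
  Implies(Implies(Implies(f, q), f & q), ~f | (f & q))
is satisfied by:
  {q: True, f: False}
  {f: False, q: False}
  {f: True, q: True}


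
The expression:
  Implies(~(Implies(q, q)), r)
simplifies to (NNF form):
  True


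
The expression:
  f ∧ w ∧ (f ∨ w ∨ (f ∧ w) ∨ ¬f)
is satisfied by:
  {w: True, f: True}


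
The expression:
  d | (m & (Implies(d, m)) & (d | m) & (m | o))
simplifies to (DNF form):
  d | m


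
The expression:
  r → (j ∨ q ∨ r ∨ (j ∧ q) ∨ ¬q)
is always true.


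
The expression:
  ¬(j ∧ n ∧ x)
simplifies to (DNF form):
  ¬j ∨ ¬n ∨ ¬x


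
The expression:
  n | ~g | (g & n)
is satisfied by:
  {n: True, g: False}
  {g: False, n: False}
  {g: True, n: True}


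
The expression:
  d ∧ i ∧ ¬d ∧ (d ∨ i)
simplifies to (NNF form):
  False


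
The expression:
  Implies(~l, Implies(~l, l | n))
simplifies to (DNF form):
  l | n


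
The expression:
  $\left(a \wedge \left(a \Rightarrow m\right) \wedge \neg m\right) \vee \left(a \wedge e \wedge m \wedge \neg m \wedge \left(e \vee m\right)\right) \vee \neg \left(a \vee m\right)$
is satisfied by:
  {a: False, m: False}


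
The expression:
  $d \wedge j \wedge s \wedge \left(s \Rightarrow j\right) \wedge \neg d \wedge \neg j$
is never true.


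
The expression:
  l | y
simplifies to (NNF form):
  l | y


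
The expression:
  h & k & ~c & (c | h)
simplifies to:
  h & k & ~c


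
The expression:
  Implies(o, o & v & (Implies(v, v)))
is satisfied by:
  {v: True, o: False}
  {o: False, v: False}
  {o: True, v: True}


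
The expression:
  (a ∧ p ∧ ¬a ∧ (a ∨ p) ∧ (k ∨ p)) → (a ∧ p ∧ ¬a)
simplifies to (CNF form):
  True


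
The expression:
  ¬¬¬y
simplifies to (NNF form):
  ¬y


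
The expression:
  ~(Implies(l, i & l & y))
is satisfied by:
  {l: True, y: False, i: False}
  {i: True, l: True, y: False}
  {y: True, l: True, i: False}


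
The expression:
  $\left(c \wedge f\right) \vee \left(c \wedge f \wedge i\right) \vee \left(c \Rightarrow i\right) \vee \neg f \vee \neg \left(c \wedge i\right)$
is always true.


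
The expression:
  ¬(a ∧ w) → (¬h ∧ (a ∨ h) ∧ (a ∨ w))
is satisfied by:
  {a: True, w: True, h: False}
  {a: True, h: False, w: False}
  {a: True, w: True, h: True}


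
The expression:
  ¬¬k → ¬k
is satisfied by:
  {k: False}


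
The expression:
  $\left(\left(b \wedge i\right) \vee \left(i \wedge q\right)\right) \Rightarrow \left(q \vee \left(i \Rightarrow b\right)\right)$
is always true.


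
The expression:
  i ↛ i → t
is always true.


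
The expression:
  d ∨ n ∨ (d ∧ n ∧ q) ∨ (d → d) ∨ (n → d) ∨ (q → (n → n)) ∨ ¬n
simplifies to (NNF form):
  True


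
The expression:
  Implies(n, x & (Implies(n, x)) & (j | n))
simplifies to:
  x | ~n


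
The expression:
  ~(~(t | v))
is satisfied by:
  {t: True, v: True}
  {t: True, v: False}
  {v: True, t: False}


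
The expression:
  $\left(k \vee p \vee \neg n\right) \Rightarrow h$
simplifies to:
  $h \vee \left(n \wedge \neg k \wedge \neg p\right)$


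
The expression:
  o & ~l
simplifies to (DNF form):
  o & ~l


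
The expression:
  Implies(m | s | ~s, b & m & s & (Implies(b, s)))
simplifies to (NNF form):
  b & m & s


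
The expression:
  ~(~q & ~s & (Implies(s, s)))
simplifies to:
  q | s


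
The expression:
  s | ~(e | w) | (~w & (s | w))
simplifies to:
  s | (~e & ~w)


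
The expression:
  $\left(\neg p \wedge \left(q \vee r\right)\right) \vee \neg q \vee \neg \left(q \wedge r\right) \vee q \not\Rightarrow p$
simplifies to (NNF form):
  $\neg p \vee \neg q \vee \neg r$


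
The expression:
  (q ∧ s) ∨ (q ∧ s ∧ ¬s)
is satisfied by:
  {s: True, q: True}


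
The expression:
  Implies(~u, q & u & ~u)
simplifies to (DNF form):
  u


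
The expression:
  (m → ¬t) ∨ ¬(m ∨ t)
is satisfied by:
  {m: False, t: False}
  {t: True, m: False}
  {m: True, t: False}


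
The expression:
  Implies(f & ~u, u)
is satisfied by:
  {u: True, f: False}
  {f: False, u: False}
  {f: True, u: True}


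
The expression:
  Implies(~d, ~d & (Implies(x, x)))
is always true.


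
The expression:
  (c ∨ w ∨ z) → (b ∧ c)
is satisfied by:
  {b: True, c: True, w: False, z: False}
  {b: True, c: True, z: True, w: False}
  {b: True, c: True, w: True, z: False}
  {b: True, c: True, z: True, w: True}
  {b: True, w: False, z: False, c: False}
  {b: False, w: False, z: False, c: False}


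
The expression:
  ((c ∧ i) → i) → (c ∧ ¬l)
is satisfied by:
  {c: True, l: False}


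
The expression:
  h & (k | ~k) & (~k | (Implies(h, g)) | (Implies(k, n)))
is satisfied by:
  {h: True, n: True, g: True, k: False}
  {h: True, n: True, k: False, g: False}
  {h: True, g: True, k: False, n: False}
  {h: True, k: False, g: False, n: False}
  {h: True, n: True, k: True, g: True}
  {h: True, n: True, k: True, g: False}
  {h: True, k: True, g: True, n: False}


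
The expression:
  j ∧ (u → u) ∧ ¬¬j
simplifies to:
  j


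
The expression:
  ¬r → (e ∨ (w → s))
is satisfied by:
  {r: True, e: True, s: True, w: False}
  {r: True, e: True, w: False, s: False}
  {r: True, s: True, w: False, e: False}
  {r: True, w: False, s: False, e: False}
  {e: True, s: True, w: False, r: False}
  {e: True, w: False, s: False, r: False}
  {s: True, e: False, w: False, r: False}
  {e: False, w: False, s: False, r: False}
  {e: True, r: True, w: True, s: True}
  {e: True, r: True, w: True, s: False}
  {r: True, w: True, s: True, e: False}
  {r: True, w: True, e: False, s: False}
  {s: True, w: True, e: True, r: False}
  {w: True, e: True, r: False, s: False}
  {w: True, s: True, r: False, e: False}


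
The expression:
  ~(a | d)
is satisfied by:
  {d: False, a: False}


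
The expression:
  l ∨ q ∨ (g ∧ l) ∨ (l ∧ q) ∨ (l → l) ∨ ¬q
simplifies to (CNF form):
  True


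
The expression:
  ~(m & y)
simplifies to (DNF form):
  ~m | ~y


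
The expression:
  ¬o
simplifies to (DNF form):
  ¬o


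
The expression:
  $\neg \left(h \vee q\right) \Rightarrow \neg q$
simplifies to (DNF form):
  $\text{True}$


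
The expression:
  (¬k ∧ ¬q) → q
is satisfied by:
  {k: True, q: True}
  {k: True, q: False}
  {q: True, k: False}


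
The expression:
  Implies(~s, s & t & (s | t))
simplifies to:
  s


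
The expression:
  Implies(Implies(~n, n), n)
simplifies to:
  True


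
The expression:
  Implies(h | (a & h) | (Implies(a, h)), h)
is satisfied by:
  {a: True, h: True}
  {a: True, h: False}
  {h: True, a: False}


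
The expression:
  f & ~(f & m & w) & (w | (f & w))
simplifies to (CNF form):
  f & w & ~m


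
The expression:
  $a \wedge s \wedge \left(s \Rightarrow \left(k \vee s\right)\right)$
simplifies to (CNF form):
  $a \wedge s$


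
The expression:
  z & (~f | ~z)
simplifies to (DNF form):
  z & ~f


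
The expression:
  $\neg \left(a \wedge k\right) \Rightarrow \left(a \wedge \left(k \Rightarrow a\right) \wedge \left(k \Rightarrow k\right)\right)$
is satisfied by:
  {a: True}


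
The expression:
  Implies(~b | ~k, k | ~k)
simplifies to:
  True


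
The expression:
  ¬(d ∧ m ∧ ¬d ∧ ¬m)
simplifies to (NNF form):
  True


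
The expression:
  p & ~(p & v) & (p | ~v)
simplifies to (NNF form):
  p & ~v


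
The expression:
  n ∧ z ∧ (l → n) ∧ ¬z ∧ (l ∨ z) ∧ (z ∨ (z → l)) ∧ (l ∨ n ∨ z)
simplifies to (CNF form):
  False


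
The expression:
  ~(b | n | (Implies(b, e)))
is never true.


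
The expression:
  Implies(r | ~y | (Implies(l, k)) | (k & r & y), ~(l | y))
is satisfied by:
  {r: False, l: False, y: False, k: False}
  {k: True, r: False, l: False, y: False}
  {r: True, k: False, l: False, y: False}
  {k: True, r: True, l: False, y: False}
  {y: True, l: True, k: False, r: False}


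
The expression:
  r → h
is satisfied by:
  {h: True, r: False}
  {r: False, h: False}
  {r: True, h: True}


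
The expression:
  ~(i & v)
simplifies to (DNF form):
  ~i | ~v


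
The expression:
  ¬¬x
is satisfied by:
  {x: True}


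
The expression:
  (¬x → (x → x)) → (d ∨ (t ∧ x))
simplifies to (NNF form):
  d ∨ (t ∧ x)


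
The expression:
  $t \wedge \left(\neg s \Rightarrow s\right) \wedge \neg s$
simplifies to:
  $\text{False}$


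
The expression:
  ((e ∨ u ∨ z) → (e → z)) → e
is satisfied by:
  {e: True}


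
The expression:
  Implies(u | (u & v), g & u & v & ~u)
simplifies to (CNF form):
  ~u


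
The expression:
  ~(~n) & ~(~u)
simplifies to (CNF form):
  n & u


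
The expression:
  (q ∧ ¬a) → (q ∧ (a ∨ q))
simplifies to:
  True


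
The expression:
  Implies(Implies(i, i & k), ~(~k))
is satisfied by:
  {i: True, k: True}
  {i: True, k: False}
  {k: True, i: False}


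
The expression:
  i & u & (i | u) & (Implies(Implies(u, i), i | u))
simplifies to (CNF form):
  i & u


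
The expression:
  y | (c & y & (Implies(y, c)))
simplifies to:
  y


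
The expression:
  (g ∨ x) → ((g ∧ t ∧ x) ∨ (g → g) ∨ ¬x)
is always true.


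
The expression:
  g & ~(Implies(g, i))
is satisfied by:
  {g: True, i: False}


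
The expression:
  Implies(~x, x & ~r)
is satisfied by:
  {x: True}


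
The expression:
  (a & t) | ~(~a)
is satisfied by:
  {a: True}


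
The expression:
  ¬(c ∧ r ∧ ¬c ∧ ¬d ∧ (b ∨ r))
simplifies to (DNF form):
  True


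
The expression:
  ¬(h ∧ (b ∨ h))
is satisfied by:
  {h: False}


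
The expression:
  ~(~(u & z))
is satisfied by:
  {z: True, u: True}


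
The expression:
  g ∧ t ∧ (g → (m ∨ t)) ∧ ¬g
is never true.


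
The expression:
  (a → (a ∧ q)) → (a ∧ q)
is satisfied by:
  {a: True}


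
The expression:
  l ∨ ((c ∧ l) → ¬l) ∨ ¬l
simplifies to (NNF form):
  True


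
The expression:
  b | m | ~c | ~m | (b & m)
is always true.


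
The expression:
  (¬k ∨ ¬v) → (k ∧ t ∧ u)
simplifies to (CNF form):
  k ∧ (t ∨ v) ∧ (u ∨ v)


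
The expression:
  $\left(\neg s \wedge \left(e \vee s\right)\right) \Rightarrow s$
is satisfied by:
  {s: True, e: False}
  {e: False, s: False}
  {e: True, s: True}


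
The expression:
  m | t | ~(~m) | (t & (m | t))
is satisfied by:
  {t: True, m: True}
  {t: True, m: False}
  {m: True, t: False}


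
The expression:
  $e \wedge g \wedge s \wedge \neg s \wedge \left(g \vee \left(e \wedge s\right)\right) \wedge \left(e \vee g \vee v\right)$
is never true.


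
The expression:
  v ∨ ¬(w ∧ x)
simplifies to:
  v ∨ ¬w ∨ ¬x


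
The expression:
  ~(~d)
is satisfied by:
  {d: True}


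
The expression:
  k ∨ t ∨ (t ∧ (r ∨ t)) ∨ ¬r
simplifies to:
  k ∨ t ∨ ¬r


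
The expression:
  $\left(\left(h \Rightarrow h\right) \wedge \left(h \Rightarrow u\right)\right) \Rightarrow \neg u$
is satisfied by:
  {u: False}


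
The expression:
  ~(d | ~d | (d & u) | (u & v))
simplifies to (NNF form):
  False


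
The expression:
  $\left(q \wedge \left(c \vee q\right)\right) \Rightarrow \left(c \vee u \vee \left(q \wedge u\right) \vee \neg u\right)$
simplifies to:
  $\text{True}$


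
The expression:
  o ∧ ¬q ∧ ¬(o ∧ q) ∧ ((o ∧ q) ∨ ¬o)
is never true.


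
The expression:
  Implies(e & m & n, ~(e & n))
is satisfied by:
  {m: False, n: False, e: False}
  {e: True, m: False, n: False}
  {n: True, m: False, e: False}
  {e: True, n: True, m: False}
  {m: True, e: False, n: False}
  {e: True, m: True, n: False}
  {n: True, m: True, e: False}


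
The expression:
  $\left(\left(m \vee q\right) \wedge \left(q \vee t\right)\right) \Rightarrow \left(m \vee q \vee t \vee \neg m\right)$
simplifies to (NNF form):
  $\text{True}$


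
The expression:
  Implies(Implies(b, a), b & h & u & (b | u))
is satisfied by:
  {u: True, b: True, h: True, a: False}
  {u: True, b: True, h: False, a: False}
  {b: True, h: True, u: False, a: False}
  {b: True, u: False, h: False, a: False}
  {a: True, u: True, b: True, h: True}


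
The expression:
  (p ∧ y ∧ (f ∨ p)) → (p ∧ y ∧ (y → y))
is always true.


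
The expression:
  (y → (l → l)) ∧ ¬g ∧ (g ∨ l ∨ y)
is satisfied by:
  {y: True, l: True, g: False}
  {y: True, g: False, l: False}
  {l: True, g: False, y: False}


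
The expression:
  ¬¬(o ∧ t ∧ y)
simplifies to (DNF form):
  o ∧ t ∧ y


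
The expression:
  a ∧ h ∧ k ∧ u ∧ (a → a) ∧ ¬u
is never true.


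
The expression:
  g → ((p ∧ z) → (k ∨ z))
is always true.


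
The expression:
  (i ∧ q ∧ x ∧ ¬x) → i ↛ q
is always true.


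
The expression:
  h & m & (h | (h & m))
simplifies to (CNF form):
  h & m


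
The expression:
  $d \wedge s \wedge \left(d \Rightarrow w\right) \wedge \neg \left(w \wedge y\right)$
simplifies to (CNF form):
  $d \wedge s \wedge w \wedge \neg y$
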